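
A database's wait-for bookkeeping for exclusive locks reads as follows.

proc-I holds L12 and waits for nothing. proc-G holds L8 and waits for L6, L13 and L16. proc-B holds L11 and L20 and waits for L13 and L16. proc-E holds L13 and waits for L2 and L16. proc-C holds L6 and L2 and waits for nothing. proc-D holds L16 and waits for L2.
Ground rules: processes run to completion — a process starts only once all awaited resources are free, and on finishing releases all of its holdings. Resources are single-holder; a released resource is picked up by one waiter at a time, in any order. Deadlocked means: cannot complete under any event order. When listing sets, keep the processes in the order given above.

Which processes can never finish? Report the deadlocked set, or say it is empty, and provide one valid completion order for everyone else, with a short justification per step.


No process is deadlocked.
Key observation: the wait graph is acyclic; completion cascades from the unblocked processes through everyone else.
The rest can finish in the order proc-C, proc-D, proc-E, proc-B, proc-G, proc-I.
Step-by-step check:
  proc-C waits on nothing -> runs at once and releases L6 and L2
  proc-D: everything it awaited (L2) is free; runs, freeing L16
  proc-E: everything it awaited (L2 and L16) is free; runs, freeing L13
  proc-B: everything it awaited (L13 and L16) is free; runs, freeing L11 and L20
  proc-G: everything it awaited (L6, L13 and L16) is free; runs, freeing L8
  proc-I waits on nothing -> runs at once and releases L12


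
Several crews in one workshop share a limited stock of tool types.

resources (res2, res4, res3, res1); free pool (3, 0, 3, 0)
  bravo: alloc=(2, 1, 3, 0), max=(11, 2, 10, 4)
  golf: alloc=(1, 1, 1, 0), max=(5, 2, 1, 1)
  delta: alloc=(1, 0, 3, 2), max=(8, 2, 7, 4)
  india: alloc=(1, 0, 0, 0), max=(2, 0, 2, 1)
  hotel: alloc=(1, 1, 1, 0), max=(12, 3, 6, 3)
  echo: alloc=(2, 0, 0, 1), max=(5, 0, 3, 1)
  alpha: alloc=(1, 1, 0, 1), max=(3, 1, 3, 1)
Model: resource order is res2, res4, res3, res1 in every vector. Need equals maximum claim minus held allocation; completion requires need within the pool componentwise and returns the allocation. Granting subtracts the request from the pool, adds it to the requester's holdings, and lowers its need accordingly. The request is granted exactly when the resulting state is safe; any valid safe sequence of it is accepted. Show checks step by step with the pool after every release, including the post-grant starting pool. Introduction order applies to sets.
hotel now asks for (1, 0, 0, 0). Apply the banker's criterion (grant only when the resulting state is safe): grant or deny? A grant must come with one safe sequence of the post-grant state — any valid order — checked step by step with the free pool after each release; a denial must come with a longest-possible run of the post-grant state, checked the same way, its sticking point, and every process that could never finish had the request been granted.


DENY — the pretend-granted state is unsafe.
Key observation: no order helps: past alpha, india, echo, golf, delta, the free pool tops out at (8, 2, 7, 4), below what each blocked process needs in res2.
After a pretend grant, a maximal execution: alpha, india, echo, golf, delta — then nothing else fits. Step-by-step check:
  pool = (2, 0, 3, 0)
  run alpha (needs (2, 0, 3, 0), free (2, 0, 3, 0)); after release of (1, 1, 0, 1) the pool is (3, 1, 3, 1)
  run india (needs (1, 0, 2, 1), free (3, 1, 3, 1)); after release of (1, 0, 0, 0) the pool is (4, 1, 3, 1)
  run echo (needs (3, 0, 3, 0), free (4, 1, 3, 1)); after release of (2, 0, 0, 1) the pool is (6, 1, 3, 2)
  run golf (needs (4, 1, 0, 1), free (6, 1, 3, 2)); after release of (1, 1, 1, 0) the pool is (7, 2, 4, 2)
  run delta (needs (7, 2, 4, 2), free (7, 2, 4, 2)); after release of (1, 0, 3, 2) the pool is (8, 2, 7, 4)
  blocked: bravo wants (9, 1, 7, 4), pool (8, 2, 7, 4) — not enough res2
  blocked: hotel wants (10, 2, 5, 3), pool (8, 2, 7, 4) — not enough res2
Had the request been granted, bravo and hotel could never finish.


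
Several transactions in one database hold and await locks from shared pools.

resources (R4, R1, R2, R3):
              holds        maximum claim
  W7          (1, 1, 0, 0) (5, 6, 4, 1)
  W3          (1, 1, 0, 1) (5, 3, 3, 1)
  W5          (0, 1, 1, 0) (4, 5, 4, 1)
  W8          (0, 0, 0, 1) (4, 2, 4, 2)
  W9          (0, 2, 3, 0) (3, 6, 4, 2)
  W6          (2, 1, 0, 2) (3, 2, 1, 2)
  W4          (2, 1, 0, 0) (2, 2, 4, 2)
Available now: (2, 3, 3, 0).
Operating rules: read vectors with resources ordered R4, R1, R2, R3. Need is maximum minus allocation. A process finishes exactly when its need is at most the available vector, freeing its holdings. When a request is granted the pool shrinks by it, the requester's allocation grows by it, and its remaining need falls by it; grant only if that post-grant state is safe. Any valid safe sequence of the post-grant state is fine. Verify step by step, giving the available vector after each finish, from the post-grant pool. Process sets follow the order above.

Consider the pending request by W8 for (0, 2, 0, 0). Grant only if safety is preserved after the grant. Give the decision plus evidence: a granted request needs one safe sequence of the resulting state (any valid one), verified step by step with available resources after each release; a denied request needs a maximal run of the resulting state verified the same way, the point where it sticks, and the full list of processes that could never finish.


DENY. Granting would leave the state unsafe.
Key observation: after W6, W3 the pool peaks at (5, 3, 3, 3), and each blocked process is short somewhere: W7 on R1, R2; W5 on R1; W8 on R2; W9 on R1; W4 on R2.
On the post-grant state, W6, W3 is a maximal run — nothing extends it. Check, step by step:
  pool = (2, 1, 3, 0)
  W6: need (1, 1, 1, 0) fits (2, 1, 3, 0); releases (2, 1, 0, 2), pool now (4, 2, 3, 2)
  W3: need (4, 2, 3, 0) fits (4, 2, 3, 2); releases (1, 1, 0, 1), pool now (5, 3, 3, 3)
  W7 still needs (4, 5, 4, 1) but only (5, 3, 3, 3) is free — short on R1 and R2
  W5 still needs (4, 4, 3, 1) but only (5, 3, 3, 3) is free — short on R1
  W8 still needs (4, 0, 4, 1) but only (5, 3, 3, 3) is free — short on R2
  W9 still needs (3, 4, 1, 2) but only (5, 3, 3, 3) is free — short on R1
  W4 still needs (0, 1, 4, 2) but only (5, 3, 3, 3) is free — short on R2
Processes that could never finish after the grant: W7, W5, W8, W9 and W4.


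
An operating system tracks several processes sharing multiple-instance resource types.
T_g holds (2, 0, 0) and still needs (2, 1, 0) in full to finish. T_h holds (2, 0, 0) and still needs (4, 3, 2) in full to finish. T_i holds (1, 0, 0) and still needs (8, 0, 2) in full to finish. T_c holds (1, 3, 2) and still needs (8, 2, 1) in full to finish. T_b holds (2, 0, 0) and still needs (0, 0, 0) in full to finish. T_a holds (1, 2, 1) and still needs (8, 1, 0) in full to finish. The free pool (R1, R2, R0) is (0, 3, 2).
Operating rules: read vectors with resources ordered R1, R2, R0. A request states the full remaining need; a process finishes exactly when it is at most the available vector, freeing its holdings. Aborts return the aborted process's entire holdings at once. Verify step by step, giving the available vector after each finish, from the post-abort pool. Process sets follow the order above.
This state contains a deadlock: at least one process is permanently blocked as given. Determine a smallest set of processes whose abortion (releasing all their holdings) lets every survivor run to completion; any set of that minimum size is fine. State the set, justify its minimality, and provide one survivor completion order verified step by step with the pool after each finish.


The answer: abort T_i and T_a.
Key observation: T_c was stuck for good until T_i and T_a gave back (2, 2, 1); in the order shown it finishes at step 4.
Minimality, checking each single-abort alternative: T_g alone leaves T_i blocked (short on R1); T_h alone leaves T_i blocked (short on R1); T_i alone leaves T_c blocked (short on R1); T_c alone leaves T_i blocked (short on R1); T_b alone leaves T_i blocked (short on R1); T_a alone leaves T_i blocked (short on R1).
One survivor order: T_g, T_h, T_b, T_c. Step-by-step check (post-abort pool first):
  pool = (2, 5, 3)
  run T_g (needs (2, 1, 0), free (2, 5, 3)); after release of (2, 0, 0) the pool is (4, 5, 3)
  run T_h (needs (4, 3, 2), free (4, 5, 3)); after release of (2, 0, 0) the pool is (6, 5, 3)
  run T_b (needs (0, 0, 0), free (6, 5, 3)); after release of (2, 0, 0) the pool is (8, 5, 3)
  run T_c (needs (8, 2, 1), free (8, 5, 3)); after release of (1, 3, 2) the pool is (9, 8, 5)


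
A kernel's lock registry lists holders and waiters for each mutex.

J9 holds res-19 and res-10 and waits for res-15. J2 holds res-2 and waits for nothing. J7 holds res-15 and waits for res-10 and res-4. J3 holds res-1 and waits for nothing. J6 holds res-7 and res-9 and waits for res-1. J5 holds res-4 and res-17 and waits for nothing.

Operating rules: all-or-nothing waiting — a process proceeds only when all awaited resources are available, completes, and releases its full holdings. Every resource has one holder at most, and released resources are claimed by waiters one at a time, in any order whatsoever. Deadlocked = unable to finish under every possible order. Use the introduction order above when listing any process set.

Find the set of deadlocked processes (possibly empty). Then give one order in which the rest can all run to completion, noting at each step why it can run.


The deadlocked set is J9 and J7.
Key observation: the loop J9 -> J7 -> J9 blocks itself forever; no other process is dragged down with it.
The rest can finish in the order J5, J3, J2, J6.
Verifying each step:
  J5 waits on nothing -> runs at once and releases res-4 and res-17
  J3 waits on nothing -> runs at once and releases res-1
  J2 waits on nothing -> runs at once and releases res-2
  J6 waits on res-1 — all released -> runs and releases res-7 and res-9


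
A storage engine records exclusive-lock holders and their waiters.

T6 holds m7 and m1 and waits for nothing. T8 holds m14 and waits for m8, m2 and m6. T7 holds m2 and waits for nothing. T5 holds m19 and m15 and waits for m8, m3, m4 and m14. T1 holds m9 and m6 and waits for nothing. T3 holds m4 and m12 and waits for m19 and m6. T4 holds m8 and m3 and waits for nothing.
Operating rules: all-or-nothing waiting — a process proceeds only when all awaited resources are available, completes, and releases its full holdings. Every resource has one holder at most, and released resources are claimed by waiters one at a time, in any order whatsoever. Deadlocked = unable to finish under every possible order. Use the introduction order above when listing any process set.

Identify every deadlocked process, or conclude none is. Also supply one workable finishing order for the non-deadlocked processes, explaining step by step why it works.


Deadlocked: T5 and T3.
Key observation: the waits loop around T5 -> T3 -> T5 with no way out; no other process is dragged down with it.
A valid finishing order for the others: T7, T1, T4, T8, T6.
Check, step by step:
  T7: no waits; runs immediately, freeing m2
  T1: no waits; runs immediately, freeing m9 and m6
  T4: no waits; runs immediately, freeing m8 and m3
  run T8 (all its waits — m8, m2 and m6 — are resolved); releases m14
  T6: no waits; runs immediately, freeing m7 and m1


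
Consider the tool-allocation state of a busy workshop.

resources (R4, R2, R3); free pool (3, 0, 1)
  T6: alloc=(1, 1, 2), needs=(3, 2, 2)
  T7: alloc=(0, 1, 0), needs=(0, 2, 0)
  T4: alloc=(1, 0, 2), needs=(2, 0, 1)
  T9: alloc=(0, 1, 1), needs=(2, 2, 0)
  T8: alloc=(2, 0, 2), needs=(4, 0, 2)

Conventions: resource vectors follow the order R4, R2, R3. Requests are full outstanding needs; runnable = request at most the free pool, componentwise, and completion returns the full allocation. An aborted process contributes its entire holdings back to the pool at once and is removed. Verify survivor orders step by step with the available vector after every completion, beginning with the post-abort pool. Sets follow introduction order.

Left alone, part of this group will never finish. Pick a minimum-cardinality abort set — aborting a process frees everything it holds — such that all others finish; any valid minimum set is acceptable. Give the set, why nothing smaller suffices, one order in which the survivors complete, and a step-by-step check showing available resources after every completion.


Abort T7 and T9.
Key observation: aborting T7 and T9 returns (0, 2, 1), and T6 — hopeless before — runs at step 1 with the returned capacity in the pool.
Why nothing smaller works — every single abort fails: T6 alone leaves T7 blocked (short on R2); T7 alone leaves T6 blocked (short on R2); T4 alone leaves T6 blocked (short on R2); T9 alone leaves T6 blocked (short on R2); T8 alone leaves T6 blocked (short on R2).
Survivors finish in the order: T6, T4, T8. Verifying each step (pool after the aborts first):
  pool = (3, 2, 2)
  run T6 (needs (3, 2, 2), free (3, 2, 2)); after release of (1, 1, 2) the pool is (4, 3, 4)
  run T4 (needs (2, 0, 1), free (4, 3, 4)); after release of (1, 0, 2) the pool is (5, 3, 6)
  run T8 (needs (4, 0, 2), free (5, 3, 6)); after release of (2, 0, 2) the pool is (7, 3, 8)


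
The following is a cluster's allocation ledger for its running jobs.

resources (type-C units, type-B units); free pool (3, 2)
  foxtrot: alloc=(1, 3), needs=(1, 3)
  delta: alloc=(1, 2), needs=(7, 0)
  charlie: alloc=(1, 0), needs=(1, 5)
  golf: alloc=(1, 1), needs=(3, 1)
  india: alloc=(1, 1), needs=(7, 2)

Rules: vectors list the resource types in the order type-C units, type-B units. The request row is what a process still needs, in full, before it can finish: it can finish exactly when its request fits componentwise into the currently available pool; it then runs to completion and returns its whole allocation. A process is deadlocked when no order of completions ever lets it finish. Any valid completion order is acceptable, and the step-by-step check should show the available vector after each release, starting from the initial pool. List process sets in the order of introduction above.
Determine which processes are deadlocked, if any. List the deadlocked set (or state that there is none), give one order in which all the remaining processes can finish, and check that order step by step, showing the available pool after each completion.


Deadlocked set: delta and india.
Key observation: the pool after golf, foxtrot, charlie is (6, 6); every surviving request exceeds it in type-C units, so progress ends there.
The rest can finish in the order golf, foxtrot, charlie. Step-by-step check:
  pool = (3, 2)
  run golf (needs (3, 1), free (3, 2)); after release of (1, 1) the pool is (4, 3)
  run foxtrot (needs (1, 3), free (4, 3)); after release of (1, 3) the pool is (5, 6)
  run charlie (needs (1, 5), free (5, 6)); after release of (1, 0) the pool is (6, 6)
The blocked processes can never fit:
  delta cannot run: need (7, 0) vs free (6, 6) (insufficient type-C units)
  india cannot run: need (7, 2) vs free (6, 6) (insufficient type-C units)


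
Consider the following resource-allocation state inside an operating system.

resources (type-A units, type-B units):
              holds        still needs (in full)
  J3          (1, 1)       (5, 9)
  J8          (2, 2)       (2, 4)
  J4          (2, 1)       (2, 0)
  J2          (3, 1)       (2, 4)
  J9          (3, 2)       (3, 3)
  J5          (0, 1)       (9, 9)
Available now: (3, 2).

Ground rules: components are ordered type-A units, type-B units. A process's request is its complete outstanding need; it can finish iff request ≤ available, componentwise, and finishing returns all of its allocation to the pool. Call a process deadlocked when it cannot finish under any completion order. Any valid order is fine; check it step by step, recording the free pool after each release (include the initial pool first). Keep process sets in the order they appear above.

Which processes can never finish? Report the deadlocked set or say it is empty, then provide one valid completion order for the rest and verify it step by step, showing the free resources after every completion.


Deadlocked set: J3 and J5.
Key observation: even finishing J4, J9, J2, J8 leaves just (13, 8) free — too little type-B units for any of the remaining processes.
The rest can finish in the order J4, J9, J2, J8. Walking it through:
  pool = (3, 2)
  run J4 (needs (2, 0), free (3, 2)); after release of (2, 1) the pool is (5, 3)
  run J9 (needs (3, 3), free (5, 3)); after release of (3, 2) the pool is (8, 5)
  run J2 (needs (2, 4), free (8, 5)); after release of (3, 1) the pool is (11, 6)
  run J8 (needs (2, 4), free (11, 6)); after release of (2, 2) the pool is (13, 8)
None of the blocked processes ever fits:
  blocked: J3 wants (5, 9), pool (13, 8) — not enough type-B units
  blocked: J5 wants (9, 9), pool (13, 8) — not enough type-B units


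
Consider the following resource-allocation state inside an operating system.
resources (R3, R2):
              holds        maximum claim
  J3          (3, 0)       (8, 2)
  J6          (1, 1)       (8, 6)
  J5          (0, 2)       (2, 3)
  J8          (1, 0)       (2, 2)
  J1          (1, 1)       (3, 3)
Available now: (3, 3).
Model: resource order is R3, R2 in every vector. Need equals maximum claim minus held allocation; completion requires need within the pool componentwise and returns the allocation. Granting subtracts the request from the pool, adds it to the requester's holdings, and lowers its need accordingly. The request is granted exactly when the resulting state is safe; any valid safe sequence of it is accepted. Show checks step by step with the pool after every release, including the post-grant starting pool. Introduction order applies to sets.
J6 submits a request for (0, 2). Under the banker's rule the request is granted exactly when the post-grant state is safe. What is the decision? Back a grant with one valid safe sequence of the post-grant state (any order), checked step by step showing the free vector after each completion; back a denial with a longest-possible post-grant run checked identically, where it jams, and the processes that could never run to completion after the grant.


GRANT: granting preserves safety; a valid post-grant sequence is J5, J8, J1, J3, J6.
Key observation: granting shrinks the pool to (3, 1), yet J5 still fits and the chain goes through.
Step-by-step check of the post-grant state:
  pool = (3, 1)
  J5: need (2, 1) fits (3, 1); releases (0, 2), pool now (3, 3)
  J8: need (1, 2) fits (3, 3); releases (1, 0), pool now (4, 3)
  J1: need (2, 2) fits (4, 3); releases (1, 1), pool now (5, 4)
  J3: need (5, 2) fits (5, 4); releases (3, 0), pool now (8, 4)
  J6: need (7, 3) fits (8, 4); releases (1, 3), pool now (9, 7)


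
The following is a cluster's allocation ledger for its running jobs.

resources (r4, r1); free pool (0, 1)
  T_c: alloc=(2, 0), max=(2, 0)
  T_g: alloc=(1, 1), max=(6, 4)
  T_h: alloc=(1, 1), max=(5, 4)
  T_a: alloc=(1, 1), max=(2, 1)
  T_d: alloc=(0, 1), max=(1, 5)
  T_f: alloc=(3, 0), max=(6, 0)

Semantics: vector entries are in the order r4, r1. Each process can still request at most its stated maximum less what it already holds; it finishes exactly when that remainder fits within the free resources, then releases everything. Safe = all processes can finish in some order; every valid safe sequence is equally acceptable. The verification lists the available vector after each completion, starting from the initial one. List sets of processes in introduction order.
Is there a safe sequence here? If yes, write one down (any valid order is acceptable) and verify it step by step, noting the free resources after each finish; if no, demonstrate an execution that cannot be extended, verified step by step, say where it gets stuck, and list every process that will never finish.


The state is UNSAFE.
Key observation: no order helps: past T_c, T_a, T_f, the free pool tops out at (6, 2), below what each blocked process needs in r1.
A maximal execution: T_c, T_a, T_f — then nothing else fits. Walking it through:
  pool = (0, 1)
  T_c needs (0, 0) <= (0, 1) -> finishes; pool += (2, 0) = (2, 1)
  T_a needs (1, 0) <= (2, 1) -> finishes; pool += (1, 1) = (3, 2)
  T_f needs (3, 0) <= (3, 2) -> finishes; pool += (3, 0) = (6, 2)
  T_g cannot run: need (5, 3) vs free (6, 2) (insufficient r1)
  T_h cannot run: need (4, 3) vs free (6, 2) (insufficient r1)
  T_d cannot run: need (1, 4) vs free (6, 2) (insufficient r1)
Processes that can never finish: T_g, T_h and T_d.


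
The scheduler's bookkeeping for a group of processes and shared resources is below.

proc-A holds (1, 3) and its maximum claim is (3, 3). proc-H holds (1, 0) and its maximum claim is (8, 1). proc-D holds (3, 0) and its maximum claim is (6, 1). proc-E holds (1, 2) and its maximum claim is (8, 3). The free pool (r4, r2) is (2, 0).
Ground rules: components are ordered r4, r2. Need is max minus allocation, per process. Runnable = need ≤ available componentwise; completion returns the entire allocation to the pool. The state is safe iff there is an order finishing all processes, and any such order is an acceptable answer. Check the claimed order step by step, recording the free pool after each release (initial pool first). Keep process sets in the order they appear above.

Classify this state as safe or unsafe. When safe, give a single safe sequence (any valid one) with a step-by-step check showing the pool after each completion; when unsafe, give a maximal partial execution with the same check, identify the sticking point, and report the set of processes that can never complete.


UNSAFE.
Key observation: once proc-A, proc-D finish, the pool peaks at (6, 3) — and every remaining process still needs more r4 than that.
The run proc-A, proc-D cannot be extended any further. Verifying each step:
  pool = (2, 0)
  proc-A: need (2, 0) fits (2, 0); releases (1, 3), pool now (3, 3)
  proc-D: need (3, 1) fits (3, 3); releases (3, 0), pool now (6, 3)
  proc-H still needs (7, 1) but only (6, 3) is free — short on r4
  proc-E still needs (7, 1) but only (6, 3) is free — short on r4
Never able to finish: proc-H and proc-E.


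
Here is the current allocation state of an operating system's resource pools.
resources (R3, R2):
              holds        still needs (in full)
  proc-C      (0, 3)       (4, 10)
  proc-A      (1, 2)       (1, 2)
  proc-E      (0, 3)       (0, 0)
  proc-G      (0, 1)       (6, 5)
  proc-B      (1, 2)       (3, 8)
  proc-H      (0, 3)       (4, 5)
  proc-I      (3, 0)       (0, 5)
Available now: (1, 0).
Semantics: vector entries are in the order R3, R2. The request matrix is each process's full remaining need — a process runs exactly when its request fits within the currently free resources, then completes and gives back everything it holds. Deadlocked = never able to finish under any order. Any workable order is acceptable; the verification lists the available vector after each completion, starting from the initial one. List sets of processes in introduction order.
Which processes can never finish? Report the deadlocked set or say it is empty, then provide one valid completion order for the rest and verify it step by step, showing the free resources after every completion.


The deadlocked set is empty.
Key observation: proc-E fits the free pool immediately, and its release cascades until everyone finishes.
One completion order for the rest: proc-E, proc-A, proc-I, proc-H, proc-B, proc-C, proc-G. Check, step by step:
  pool = (1, 0)
  proc-E: need (0, 0) fits (1, 0); releases (0, 3), pool now (1, 3)
  proc-A: need (1, 2) fits (1, 3); releases (1, 2), pool now (2, 5)
  proc-I: need (0, 5) fits (2, 5); releases (3, 0), pool now (5, 5)
  proc-H: need (4, 5) fits (5, 5); releases (0, 3), pool now (5, 8)
  proc-B: need (3, 8) fits (5, 8); releases (1, 2), pool now (6, 10)
  proc-C: need (4, 10) fits (6, 10); releases (0, 3), pool now (6, 13)
  proc-G: need (6, 5) fits (6, 13); releases (0, 1), pool now (6, 14)


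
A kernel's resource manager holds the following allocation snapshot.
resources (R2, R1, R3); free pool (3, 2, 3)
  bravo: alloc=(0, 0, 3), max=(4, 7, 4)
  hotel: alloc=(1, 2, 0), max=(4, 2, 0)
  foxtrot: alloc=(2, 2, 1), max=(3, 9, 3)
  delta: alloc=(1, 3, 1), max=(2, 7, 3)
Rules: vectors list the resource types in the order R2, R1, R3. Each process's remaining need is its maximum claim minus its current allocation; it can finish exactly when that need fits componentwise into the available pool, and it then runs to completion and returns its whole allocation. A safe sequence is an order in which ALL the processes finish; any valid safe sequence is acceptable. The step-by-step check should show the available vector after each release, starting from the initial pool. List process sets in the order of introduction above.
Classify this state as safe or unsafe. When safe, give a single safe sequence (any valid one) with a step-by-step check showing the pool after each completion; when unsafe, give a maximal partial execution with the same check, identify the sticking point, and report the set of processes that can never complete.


SAFE — a valid safe sequence is hotel, delta, bravo, foxtrot.
Key observation: reading the order forward, hotel is the first process whose need (3, 0, 0) meets the free pool (3, 2, 3) exactly on a resource it requests.
Walking it through:
  pool = (3, 2, 3)
  run hotel (needs (3, 0, 0), free (3, 2, 3)); after release of (1, 2, 0) the pool is (4, 4, 3)
  run delta (needs (1, 4, 2), free (4, 4, 3)); after release of (1, 3, 1) the pool is (5, 7, 4)
  run bravo (needs (4, 7, 1), free (5, 7, 4)); after release of (0, 0, 3) the pool is (5, 7, 7)
  run foxtrot (needs (1, 7, 2), free (5, 7, 7)); after release of (2, 2, 1) the pool is (7, 9, 8)


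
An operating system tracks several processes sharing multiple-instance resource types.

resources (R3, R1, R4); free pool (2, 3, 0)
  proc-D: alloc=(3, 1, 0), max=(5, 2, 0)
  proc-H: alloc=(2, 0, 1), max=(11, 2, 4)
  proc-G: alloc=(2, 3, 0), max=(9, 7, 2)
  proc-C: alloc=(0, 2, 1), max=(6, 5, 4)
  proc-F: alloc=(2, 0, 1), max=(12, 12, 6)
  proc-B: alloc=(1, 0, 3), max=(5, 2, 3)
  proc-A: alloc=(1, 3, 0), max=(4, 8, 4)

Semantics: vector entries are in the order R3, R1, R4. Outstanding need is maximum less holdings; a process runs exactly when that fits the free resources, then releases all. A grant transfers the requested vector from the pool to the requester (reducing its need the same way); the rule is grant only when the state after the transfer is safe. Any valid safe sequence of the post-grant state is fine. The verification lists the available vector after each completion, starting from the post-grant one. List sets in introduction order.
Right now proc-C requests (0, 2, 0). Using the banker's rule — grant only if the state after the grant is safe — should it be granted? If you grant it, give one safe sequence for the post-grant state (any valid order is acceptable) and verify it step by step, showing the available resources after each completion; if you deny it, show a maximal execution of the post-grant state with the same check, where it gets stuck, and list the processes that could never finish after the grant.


GRANT — the state after the grant stays safe, e.g. via proc-D, proc-B, proc-C, proc-A, proc-G, proc-H, proc-F.
Key observation: (2, 1, 0) free after granting still covers proc-D first, and each release covers the next.
Step-by-step check of the post-grant state:
  pool = (2, 1, 0)
  run proc-D (needs (2, 1, 0), free (2, 1, 0)); after release of (3, 1, 0) the pool is (5, 2, 0)
  run proc-B (needs (4, 2, 0), free (5, 2, 0)); after release of (1, 0, 3) the pool is (6, 2, 3)
  run proc-C (needs (6, 1, 3), free (6, 2, 3)); after release of (0, 4, 1) the pool is (6, 6, 4)
  run proc-A (needs (3, 5, 4), free (6, 6, 4)); after release of (1, 3, 0) the pool is (7, 9, 4)
  run proc-G (needs (7, 4, 2), free (7, 9, 4)); after release of (2, 3, 0) the pool is (9, 12, 4)
  run proc-H (needs (9, 2, 3), free (9, 12, 4)); after release of (2, 0, 1) the pool is (11, 12, 5)
  run proc-F (needs (10, 12, 5), free (11, 12, 5)); after release of (2, 0, 1) the pool is (13, 12, 6)


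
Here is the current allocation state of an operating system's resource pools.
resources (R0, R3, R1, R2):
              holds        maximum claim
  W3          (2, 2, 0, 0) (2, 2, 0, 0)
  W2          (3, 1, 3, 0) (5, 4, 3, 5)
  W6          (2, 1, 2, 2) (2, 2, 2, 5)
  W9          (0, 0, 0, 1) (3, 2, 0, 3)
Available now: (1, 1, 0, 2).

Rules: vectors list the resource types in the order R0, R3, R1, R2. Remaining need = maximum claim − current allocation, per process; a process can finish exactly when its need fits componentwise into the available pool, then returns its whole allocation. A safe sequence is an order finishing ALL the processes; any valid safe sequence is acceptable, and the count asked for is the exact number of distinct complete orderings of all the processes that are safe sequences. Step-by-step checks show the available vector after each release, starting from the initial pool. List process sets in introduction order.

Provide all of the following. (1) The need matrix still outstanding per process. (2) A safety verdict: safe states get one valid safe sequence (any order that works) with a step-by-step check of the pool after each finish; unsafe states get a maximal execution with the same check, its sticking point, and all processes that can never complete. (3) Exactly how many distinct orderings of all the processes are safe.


(1) Outstanding need per process (order R0, R3, R1, R2):
  W3: (0, 0, 0, 0)
  W2: (2, 3, 0, 5)
  W6: (0, 1, 0, 3)
  W9: (3, 2, 0, 2)
(2) SAFE — a valid safe sequence is W3, W9, W6, W2.
Key observation: at W9 the run first touches a limit — (3, 2, 0, 2) against (3, 3, 0, 2), exact on a resource it actually requests.
Step-by-step check:
  pool = (1, 1, 0, 2)
  run W3 (needs (0, 0, 0, 0), free (1, 1, 0, 2)); after release of (2, 2, 0, 0) the pool is (3, 3, 0, 2)
  run W9 (needs (3, 2, 0, 2), free (3, 3, 0, 2)); after release of (0, 0, 0, 1) the pool is (3, 3, 0, 3)
  run W6 (needs (0, 1, 0, 3), free (3, 3, 0, 3)); after release of (2, 1, 2, 2) the pool is (5, 4, 2, 5)
  run W2 (needs (2, 3, 0, 5), free (5, 4, 2, 5)); after release of (3, 1, 3, 0) the pool is (8, 5, 5, 5)
(3) Precisely 1 of the possible complete orderings is a safe sequence.


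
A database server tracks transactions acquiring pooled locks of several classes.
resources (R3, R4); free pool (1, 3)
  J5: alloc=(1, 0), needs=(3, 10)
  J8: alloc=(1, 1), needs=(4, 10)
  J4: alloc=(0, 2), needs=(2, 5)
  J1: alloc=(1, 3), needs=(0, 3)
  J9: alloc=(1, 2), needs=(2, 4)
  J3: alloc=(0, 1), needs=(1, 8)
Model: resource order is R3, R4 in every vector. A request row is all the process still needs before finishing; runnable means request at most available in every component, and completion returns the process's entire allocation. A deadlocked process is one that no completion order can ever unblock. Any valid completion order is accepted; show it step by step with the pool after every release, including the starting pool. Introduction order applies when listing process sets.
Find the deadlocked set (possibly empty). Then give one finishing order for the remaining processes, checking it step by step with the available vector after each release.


The deadlocked set is empty.
Key observation: no deadlock: J1 fits now, and the freed resources carry the rest through.
One completion order for the rest: J1, J9, J4, J5, J3, J8. Step-by-step check:
  pool = (1, 3)
  run J1 (needs (0, 3), free (1, 3)); after release of (1, 3) the pool is (2, 6)
  run J9 (needs (2, 4), free (2, 6)); after release of (1, 2) the pool is (3, 8)
  run J4 (needs (2, 5), free (3, 8)); after release of (0, 2) the pool is (3, 10)
  run J5 (needs (3, 10), free (3, 10)); after release of (1, 0) the pool is (4, 10)
  run J3 (needs (1, 8), free (4, 10)); after release of (0, 1) the pool is (4, 11)
  run J8 (needs (4, 10), free (4, 11)); after release of (1, 1) the pool is (5, 12)


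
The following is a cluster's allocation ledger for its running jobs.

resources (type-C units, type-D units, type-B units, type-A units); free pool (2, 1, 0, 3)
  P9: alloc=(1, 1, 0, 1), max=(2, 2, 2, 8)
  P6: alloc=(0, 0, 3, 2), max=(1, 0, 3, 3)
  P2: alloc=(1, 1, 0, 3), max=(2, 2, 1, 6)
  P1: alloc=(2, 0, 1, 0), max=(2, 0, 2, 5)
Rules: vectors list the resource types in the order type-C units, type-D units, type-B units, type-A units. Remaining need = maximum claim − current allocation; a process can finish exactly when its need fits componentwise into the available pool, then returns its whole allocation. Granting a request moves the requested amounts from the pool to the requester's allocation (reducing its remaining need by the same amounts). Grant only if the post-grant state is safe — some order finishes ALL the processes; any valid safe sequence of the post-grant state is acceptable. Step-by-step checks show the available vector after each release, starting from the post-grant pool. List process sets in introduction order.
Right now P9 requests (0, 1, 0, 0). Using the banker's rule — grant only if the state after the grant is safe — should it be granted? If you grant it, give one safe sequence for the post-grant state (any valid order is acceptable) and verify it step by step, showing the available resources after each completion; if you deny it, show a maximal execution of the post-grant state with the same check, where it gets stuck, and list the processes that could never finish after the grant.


DENY. Granting would leave the state unsafe.
Key observation: after P6, P1 the pool peaks at (4, 0, 4, 5), and each blocked process is short somewhere: P9 on type-A units; P2 on type-D units.
After a pretend grant, a maximal execution: P6, P1 — then nothing else fits. Walking it through:
  pool = (2, 0, 0, 3)
  P6: need (1, 0, 0, 1) fits (2, 0, 0, 3); releases (0, 0, 3, 2), pool now (2, 0, 3, 5)
  P1: need (0, 0, 1, 5) fits (2, 0, 3, 5); releases (2, 0, 1, 0), pool now (4, 0, 4, 5)
  P9 cannot run: need (1, 0, 2, 7) vs free (4, 0, 4, 5) (insufficient type-A units)
  P2 cannot run: need (1, 1, 1, 3) vs free (4, 0, 4, 5) (insufficient type-D units)
Post-grant, the permanently blocked set is P9 and P2.


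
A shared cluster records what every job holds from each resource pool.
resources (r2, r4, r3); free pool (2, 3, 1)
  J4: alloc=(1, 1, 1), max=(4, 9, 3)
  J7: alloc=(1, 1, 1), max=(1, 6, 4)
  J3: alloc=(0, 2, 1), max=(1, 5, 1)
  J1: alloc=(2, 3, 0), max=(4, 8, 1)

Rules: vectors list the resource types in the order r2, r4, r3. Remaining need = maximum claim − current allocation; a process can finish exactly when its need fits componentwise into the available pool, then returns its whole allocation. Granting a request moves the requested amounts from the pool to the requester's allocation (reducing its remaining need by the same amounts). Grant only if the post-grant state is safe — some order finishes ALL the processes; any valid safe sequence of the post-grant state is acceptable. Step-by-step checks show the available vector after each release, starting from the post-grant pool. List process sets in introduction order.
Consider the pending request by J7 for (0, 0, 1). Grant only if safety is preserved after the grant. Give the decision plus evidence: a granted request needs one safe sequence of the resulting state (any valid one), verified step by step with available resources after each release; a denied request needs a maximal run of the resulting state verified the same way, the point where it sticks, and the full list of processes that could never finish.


DENY. Granting would leave the state unsafe.
Key observation: after J3, J1 complete, (4, 8, 1) is the best the pool ever gets, yet each leftover process wants more r3.
Pretend the grant happened; the run J3, J1 goes as far as possible. Walking it through:
  pool = (2, 3, 0)
  J3 needs (1, 3, 0) <= (2, 3, 0) -> finishes; pool += (0, 2, 1) = (2, 5, 1)
  J1 needs (2, 5, 1) <= (2, 5, 1) -> finishes; pool += (2, 3, 0) = (4, 8, 1)
  J4 still needs (3, 8, 2) but only (4, 8, 1) is free — short on r3
  J7 still needs (0, 5, 2) but only (4, 8, 1) is free — short on r3
Had the request been granted, J4 and J7 could never finish.


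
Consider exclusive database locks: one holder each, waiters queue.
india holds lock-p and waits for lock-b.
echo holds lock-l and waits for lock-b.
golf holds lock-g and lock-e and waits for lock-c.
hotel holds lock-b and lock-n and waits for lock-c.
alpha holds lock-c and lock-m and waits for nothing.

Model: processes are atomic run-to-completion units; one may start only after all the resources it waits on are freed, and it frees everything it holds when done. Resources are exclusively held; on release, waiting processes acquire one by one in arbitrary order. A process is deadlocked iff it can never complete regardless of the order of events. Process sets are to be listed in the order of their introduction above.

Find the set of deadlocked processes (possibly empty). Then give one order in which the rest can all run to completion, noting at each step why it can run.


No process is deadlocked.
Key observation: all waits point, directly or indirectly, at processes that can finish, so nothing is permanently blocked.
The rest can finish in the order alpha, hotel, india, echo, golf.
Step-by-step check:
  alpha: no waits; runs immediately, freeing lock-c and lock-m
  hotel: everything it awaited (lock-c) is free; runs, freeing lock-b and lock-n
  india: everything it awaited (lock-b) is free; runs, freeing lock-p
  echo: everything it awaited (lock-b) is free; runs, freeing lock-l
  golf: everything it awaited (lock-c) is free; runs, freeing lock-g and lock-e


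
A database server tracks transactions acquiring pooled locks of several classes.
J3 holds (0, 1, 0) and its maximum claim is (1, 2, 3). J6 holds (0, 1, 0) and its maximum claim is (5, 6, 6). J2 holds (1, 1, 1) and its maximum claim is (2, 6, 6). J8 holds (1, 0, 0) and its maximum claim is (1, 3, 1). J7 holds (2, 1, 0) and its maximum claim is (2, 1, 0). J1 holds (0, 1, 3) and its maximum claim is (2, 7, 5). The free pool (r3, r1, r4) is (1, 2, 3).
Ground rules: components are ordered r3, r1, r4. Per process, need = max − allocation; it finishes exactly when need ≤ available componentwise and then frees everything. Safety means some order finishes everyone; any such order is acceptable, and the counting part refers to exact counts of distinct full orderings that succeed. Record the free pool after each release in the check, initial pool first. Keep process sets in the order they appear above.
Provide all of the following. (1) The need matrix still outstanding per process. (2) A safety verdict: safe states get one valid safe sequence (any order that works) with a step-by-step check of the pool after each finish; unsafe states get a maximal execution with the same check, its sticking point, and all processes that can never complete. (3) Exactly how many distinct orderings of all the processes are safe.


(1) Need matrix, components ordered r3, r1, r4:
  J3: (1, 1, 3)
  J6: (5, 5, 6)
  J2: (1, 5, 5)
  J8: (0, 3, 1)
  J7: (0, 0, 0)
  J1: (2, 6, 2)
(2) The state is UNSAFE.
Key observation: after J7, J3, J8 complete, (4, 4, 3) is the best the pool ever gets, yet each leftover process wants more r1.
The run J7, J3, J8 cannot be extended any further. Check, step by step:
  pool = (1, 2, 3)
  J7 needs (0, 0, 0) <= (1, 2, 3) -> finishes; pool += (2, 1, 0) = (3, 3, 3)
  J3 needs (1, 1, 3) <= (3, 3, 3) -> finishes; pool += (0, 1, 0) = (3, 4, 3)
  J8 needs (0, 3, 1) <= (3, 4, 3) -> finishes; pool += (1, 0, 0) = (4, 4, 3)
  J6 still needs (5, 5, 6) but only (4, 4, 3) is free — short on r3, r1 and r4
  J2 still needs (1, 5, 5) but only (4, 4, 3) is free — short on r1 and r4
  J1 still needs (2, 6, 2) but only (4, 4, 3) is free — short on r1
Never able to finish: J6, J2 and J1.
(3) Exactly 0 of the possible complete orderings are safe sequences.


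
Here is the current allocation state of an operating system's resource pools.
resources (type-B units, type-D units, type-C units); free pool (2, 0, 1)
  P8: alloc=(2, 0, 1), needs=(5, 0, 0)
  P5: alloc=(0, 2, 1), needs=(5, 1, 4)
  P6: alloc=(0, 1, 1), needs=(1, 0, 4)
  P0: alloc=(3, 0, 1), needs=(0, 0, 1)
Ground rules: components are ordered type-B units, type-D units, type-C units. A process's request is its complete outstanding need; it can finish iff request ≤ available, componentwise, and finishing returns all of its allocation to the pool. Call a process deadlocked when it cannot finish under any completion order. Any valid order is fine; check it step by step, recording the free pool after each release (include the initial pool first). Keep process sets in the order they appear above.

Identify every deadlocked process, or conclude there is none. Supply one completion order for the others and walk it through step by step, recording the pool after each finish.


Deadlocked: P5 and P6.
Key observation: after P0, P8 complete, (7, 0, 3) is the best the pool ever gets, yet each leftover process wants more type-C units.
The rest can finish in the order P0, P8. Verifying each step:
  pool = (2, 0, 1)
  P0: need (0, 0, 1) fits (2, 0, 1); releases (3, 0, 1), pool now (5, 0, 2)
  P8: need (5, 0, 0) fits (5, 0, 2); releases (2, 0, 1), pool now (7, 0, 3)
The stuck group stays short no matter what:
  P5 still needs (5, 1, 4) but only (7, 0, 3) is free — short on type-D units and type-C units
  P6 still needs (1, 0, 4) but only (7, 0, 3) is free — short on type-C units
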